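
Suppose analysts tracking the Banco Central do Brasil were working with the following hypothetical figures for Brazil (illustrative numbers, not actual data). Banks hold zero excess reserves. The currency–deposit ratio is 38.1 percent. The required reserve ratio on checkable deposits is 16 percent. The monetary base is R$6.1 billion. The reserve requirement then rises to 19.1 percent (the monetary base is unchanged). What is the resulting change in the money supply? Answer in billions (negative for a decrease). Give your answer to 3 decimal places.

-0.844 billion

Initially m₁ = (1 + 0.381) / (0.16 + 0.381) ≈ 2.55268, so M₁ = 2.55268 × 6.1 ≈ 15.5713 billion.
After the change m₂ = (1 + 0.381) / (0.191 + 0.381) ≈ 2.41434, so M₂ = 2.41434 × 6.1 ≈ 14.7275 billion.
ΔM = M₂ − M₁ = 14.7275 − 15.5713 = -0.8438 billion.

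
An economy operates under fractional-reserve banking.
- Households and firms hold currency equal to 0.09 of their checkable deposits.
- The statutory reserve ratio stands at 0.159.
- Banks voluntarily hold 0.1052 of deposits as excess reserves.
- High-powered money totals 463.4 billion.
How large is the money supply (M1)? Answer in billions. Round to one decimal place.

1426.0 billion

The money multiplier is m = (1 + c) / (rr + e + c) = (1 + 0.09) / (0.159 + 0.1052 + 0.09) ≈ 3.07736.
So M = m × MB = 3.07736 × 463.4 ≈ 1426.0486 billion.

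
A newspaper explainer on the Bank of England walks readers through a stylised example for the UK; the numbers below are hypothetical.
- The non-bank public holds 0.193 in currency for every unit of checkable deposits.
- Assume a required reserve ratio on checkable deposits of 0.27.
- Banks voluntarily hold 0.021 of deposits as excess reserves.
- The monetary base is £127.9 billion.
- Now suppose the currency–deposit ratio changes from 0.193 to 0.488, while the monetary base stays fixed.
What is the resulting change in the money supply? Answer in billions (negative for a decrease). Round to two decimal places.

Initially m₁ = (1 + 0.193) / (0.27 + 0.021 + 0.193) ≈ 2.464876, so M₁ = 2.464876 × 127.9 ≈ 315.2576 billion.
After the change m₂ = (1 + 0.488) / (0.27 + 0.021 + 0.488) ≈ 1.910141, so M₂ = 1.910141 × 127.9 ≈ 244.307 billion.
ΔM = M₂ − M₁ = 244.307 − 315.2576 = -70.9506 billion.

-70.95 billion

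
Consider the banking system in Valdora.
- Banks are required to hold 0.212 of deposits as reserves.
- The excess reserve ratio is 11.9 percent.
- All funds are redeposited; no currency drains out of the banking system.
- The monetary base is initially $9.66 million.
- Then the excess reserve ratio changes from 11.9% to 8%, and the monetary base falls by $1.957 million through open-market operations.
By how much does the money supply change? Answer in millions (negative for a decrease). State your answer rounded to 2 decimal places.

Before: m₁ = 1 / (0.212 + 0.119) ≈ 3.0211, MB₁ = 9.66, so M₁ = 3.0211 × 9.66 ≈ 29.1838 million.
After: m₂ = 1 / (0.212 + 0.08) ≈ 3.4247, MB₂ = 9.66 − 1.957 = 7.703, so M₂ = 3.4247 × 7.703 ≈ 26.3805 million.
ΔM = M₂ − M₁ = 26.3805 − 29.1838 = -2.8033 million.

-2.80 million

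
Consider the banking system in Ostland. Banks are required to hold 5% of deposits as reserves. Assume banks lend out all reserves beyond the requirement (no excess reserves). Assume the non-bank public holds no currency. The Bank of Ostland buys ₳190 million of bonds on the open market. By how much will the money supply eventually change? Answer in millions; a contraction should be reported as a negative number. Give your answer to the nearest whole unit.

The simple money multiplier is m = 1/rr = 1/0.05 = 20.
An open-market purchase increases the monetary base by 190 million, so ΔM = m × ΔMB = 20 × 190 = 3800 million.

₳3800 million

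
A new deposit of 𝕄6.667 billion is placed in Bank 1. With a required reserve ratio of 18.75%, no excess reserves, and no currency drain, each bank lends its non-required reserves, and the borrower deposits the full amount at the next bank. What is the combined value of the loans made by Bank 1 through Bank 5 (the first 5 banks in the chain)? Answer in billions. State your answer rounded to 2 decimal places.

𝕄18.66 billion

Bank i lends (1 − rr)^i of the original deposit: Bank 1 lends 6.667·0.8125 ≈ 5.4169, Bank 2 lends 6.667·0.8125² ≈ 4.4013, and so on.
Summing a geometric series: total = 6.667·[0.8125·(1 − 0.8125^5) / (1 − 0.8125)] ≈ 18.6605 billion.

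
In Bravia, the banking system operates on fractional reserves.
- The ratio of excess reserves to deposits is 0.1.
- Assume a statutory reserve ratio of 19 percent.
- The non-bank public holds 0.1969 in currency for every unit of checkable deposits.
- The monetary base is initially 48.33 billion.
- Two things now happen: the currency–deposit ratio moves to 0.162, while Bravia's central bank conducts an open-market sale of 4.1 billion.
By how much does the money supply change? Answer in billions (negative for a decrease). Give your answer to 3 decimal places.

Before: m₁ = (1 + 0.1969) / (0.19 + 0.1 + 0.1969) ≈ 2.458205, MB₁ = 48.33, so M₁ = 2.458205 × 48.33 ≈ 118.805 billion.
After: m₂ = (1 + 0.162) / (0.19 + 0.1 + 0.162) ≈ 2.570796, MB₂ = 48.33 − 4.1 = 44.23, so M₂ = 2.570796 × 44.23 ≈ 113.7063 billion.
ΔM = M₂ − M₁ = 113.7063 − 118.805 = -5.0987 billion.

-5.099 billion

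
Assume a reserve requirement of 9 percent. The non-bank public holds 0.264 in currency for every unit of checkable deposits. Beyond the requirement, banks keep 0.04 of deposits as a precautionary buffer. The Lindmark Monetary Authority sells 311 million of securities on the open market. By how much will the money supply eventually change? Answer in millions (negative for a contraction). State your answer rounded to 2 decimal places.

The money multiplier is m = (1 + c) / (rr + e + c) = (1 + 0.264) / (0.09 + 0.04 + 0.264) ≈ 3.208122.
The sale removes 311 million of base, so ΔM = m × ΔMB = 3.208122 × (−311) ≈ -997.7259 million.

-997.73 million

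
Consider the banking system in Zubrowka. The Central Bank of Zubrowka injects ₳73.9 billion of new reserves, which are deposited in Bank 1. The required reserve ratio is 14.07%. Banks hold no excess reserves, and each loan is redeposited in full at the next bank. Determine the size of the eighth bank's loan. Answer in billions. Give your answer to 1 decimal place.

Each bank lends a fraction (1 − rr) = 0.8593 of the deposit it receives, so Bank 8 receives 73.9·0.8593^7 and lends 73.9·0.8593^8 ≈ 21.9686 billion.

₳22.0 billion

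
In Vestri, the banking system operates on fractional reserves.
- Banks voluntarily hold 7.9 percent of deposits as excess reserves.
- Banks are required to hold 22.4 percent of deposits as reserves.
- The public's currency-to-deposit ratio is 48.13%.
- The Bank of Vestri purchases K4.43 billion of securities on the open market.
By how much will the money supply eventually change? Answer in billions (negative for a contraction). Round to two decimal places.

The money multiplier is m = (1 + c) / (rr + e + c) = (1 + 0.4813) / (0.224 + 0.079 + 0.4813) ≈ 1.8887.
The purchase adds 4.43 billion of base, so ΔM = m × ΔMB = 1.8887 × (+4.43) ≈ 8.3669 billion.

K8.37 billion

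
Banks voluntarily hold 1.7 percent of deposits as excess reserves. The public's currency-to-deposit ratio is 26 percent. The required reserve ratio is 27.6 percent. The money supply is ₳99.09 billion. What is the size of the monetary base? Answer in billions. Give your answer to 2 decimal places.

The money multiplier is m = (1 + c) / (rr + e + c) = (1 + 0.26) / (0.276 + 0.017 + 0.26) ≈ 2.27848.
MB = M / m = 99.09 / 2.27848 ≈ 43.4895 billion.

₳43.49 billion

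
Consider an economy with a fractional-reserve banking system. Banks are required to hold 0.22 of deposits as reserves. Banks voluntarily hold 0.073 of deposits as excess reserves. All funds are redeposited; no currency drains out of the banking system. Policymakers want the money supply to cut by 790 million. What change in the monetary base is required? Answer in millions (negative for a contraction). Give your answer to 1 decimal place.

-231.5 million

The money multiplier is m = 1 / (rr + e) = 1 / (0.22 + 0.073) ≈ 3.41297.
ΔMB = ΔM / m = (−790) / 3.41297 ≈ -231.47 million.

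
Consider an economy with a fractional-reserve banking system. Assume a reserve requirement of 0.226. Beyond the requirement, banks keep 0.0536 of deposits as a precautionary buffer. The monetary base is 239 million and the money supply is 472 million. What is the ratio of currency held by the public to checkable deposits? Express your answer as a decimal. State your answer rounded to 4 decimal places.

Using m = M/MB = 472/239 ≈ 1.974895. From m = (1 + c)/(c + rr + e), rearranging gives 1 + c = m·(c + rr + e), so c·(1 − m) = m·(rr + e) − 1.
Hence c = [m·(rr + e) − 1]/(1 − m) = [1.974895 × (0.226 + 0.0536) − 1] / (1 − 1.974895) ≈ 0.459351.

0.4594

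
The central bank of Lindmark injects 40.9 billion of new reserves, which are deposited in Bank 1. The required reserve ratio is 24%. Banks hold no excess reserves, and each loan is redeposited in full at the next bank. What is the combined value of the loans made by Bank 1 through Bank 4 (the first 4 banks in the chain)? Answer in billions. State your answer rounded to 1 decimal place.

86.3 billion

Bank i lends (1 − rr)^i of the original deposit: Bank 1 lends 40.9·0.7600 = 31.0840, Bank 2 lends 40.9·0.7600² ≈ 23.6238, and so on.
Summing a geometric series: total = 40.9·[0.7600·(1 − 0.7600^4) / (1 − 0.7600)] ≈ 86.3071 billion.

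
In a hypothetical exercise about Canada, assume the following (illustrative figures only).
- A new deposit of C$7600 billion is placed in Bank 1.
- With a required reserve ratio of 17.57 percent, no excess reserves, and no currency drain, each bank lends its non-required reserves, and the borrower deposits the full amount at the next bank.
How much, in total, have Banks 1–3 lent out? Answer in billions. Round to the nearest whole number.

Bank i lends (1 − rr)^i of the original deposit: Bank 1 lends 7600·0.8243 = 6264.6800, Bank 2 lends 7600·0.8243² ≈ 5163.9757, and so on.
Summing a geometric series: total = 7600·[0.8243·(1 − 0.8243^3) / (1 − 0.8243)] ≈ 15685.3209 billion.

C$15685 billion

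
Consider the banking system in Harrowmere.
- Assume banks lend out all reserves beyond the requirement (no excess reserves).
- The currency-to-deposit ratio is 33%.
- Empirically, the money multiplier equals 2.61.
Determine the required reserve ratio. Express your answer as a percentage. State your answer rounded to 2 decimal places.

17.96%

Using m = 2.61. Since m = (1 + c)/(c + rr + e), the denominator satisfies c + rr + e = (1 + c)/m = (1 + 0.33) / 2.61 ≈ 0.509579.
With c = 0.33 and e = 0, the required reserve ratio is 0.509579 − 0.33 − 0 = 0.179579.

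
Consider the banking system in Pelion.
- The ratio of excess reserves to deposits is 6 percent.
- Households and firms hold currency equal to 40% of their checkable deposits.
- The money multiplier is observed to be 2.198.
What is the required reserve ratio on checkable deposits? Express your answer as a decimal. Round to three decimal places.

0.177

Using m = 2.198. Since m = (1 + c)/(c + rr + e), the denominator satisfies c + rr + e = (1 + c)/m = (1 + 0.4) / 2.198 ≈ 0.636943.
With c = 0.4 and e = 0.06, the required reserve ratio on checkable deposits is 0.636943 − 0.4 − 0.06 = 0.176943.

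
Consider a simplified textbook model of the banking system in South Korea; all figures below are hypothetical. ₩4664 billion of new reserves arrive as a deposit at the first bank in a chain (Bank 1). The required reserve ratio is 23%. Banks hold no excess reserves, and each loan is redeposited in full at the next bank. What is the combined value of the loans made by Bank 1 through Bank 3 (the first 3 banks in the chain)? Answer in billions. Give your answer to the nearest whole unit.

₩8486 billion

Bank i lends (1 − rr)^i of the original deposit: Bank 1 lends 4664·0.7700 = 3591.2800, Bank 2 lends 4664·0.7700² = 2765.2856, and so on.
Summing a geometric series: total = 4664·[0.7700·(1 − 0.7700^3) / (1 − 0.7700)] ≈ 8485.8355 billion.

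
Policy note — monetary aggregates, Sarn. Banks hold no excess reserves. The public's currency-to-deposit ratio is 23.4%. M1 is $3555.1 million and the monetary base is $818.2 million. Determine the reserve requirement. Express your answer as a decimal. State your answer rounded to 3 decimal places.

0.050

Using m = M/MB = 3555.1/818.2 ≈ 4.345026. Since m = (1 + c)/(c + rr + e), the denominator satisfies c + rr + e = (1 + c)/m = (1 + 0.234) / 4.345026 ≈ 0.284003.
With c = 0.234 and e = 0, the reserve requirement is 0.284003 − 0.234 − 0 = 0.050003.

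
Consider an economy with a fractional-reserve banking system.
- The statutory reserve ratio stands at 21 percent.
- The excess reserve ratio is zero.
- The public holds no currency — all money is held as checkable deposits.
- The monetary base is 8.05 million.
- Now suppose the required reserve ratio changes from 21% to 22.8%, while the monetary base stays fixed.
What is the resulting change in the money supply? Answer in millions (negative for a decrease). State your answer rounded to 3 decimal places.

Initially m₁ = 1 / (0.21) ≈ 4.76190, so M₁ = 4.76190 × 8.05 ≈ 38.3333 million.
After the change m₂ = 1 / (0.228) ≈ 4.38596, so M₂ = 4.38596 × 8.05 ≈ 35.307 million.
ΔM = M₂ − M₁ = 35.307 − 38.3333 = -3.0263 million.

-3.026 million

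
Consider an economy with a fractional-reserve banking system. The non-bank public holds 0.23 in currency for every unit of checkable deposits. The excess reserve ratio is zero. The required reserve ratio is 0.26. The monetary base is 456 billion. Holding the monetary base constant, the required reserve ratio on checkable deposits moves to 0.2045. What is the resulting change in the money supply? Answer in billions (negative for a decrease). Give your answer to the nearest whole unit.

146 billion

Initially m₁ = (1 + 0.23) / (0.26 + 0.23) ≈ 2.5102, so M₁ = 2.5102 × 456 = 1144.6512 billion.
After the change m₂ = (1 + 0.23) / (0.2045 + 0.23) ≈ 2.8308, so M₂ = 2.8308 × 456 = 1290.8448 billion.
ΔM = M₂ − M₁ = 1290.8448 − 1144.6512 = 146.1936 billion.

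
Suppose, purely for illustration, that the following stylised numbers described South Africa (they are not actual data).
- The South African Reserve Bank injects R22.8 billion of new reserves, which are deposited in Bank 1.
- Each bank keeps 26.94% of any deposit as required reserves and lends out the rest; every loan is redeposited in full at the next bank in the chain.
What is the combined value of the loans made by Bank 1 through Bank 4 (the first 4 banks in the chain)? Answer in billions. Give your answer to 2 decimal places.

Bank i lends (1 − rr)^i of the original deposit: Bank 1 lends 22.8·0.7306 ≈ 16.6577, Bank 2 lends 22.8·0.7306² ≈ 12.1701, and so on.
Summing a geometric series: total = 22.8·[0.7306·(1 − 0.7306^4) / (1 − 0.7306)] ≈ 44.2154 billion.

R44.22 billion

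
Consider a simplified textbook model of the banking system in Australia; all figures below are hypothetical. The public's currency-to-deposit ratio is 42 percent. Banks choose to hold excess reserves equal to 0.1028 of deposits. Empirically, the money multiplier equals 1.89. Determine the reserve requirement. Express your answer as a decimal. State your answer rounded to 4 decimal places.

0.2285

Using m = 1.89. Since m = (1 + c)/(c + rr + e), the denominator satisfies c + rr + e = (1 + c)/m = (1 + 0.42) / 1.89 ≈ 0.751323.
With c = 0.42 and e = 0.1028, the reserve requirement is 0.751323 − 0.42 − 0.1028 = 0.228523.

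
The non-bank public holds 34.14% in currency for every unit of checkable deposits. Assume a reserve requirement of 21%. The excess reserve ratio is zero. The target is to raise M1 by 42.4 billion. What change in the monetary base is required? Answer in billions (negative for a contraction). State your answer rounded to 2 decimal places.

17.43 billion

The money multiplier is m = (1 + c) / (rr + c) = (1 + 0.3414) / (0.21 + 0.3414) ≈ 2.43272.
ΔMB = ΔM / m = (+42.4) / 2.43272 ≈ 17.4291 billion.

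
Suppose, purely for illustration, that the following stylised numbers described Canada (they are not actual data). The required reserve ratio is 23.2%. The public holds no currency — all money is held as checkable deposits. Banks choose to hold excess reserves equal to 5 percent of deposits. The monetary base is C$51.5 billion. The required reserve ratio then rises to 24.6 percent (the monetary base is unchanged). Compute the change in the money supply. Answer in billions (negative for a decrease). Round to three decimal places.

Initially m₁ = 1 / (0.232 + 0.05) ≈ 3.546099, so M₁ = 3.546099 × 51.5 ≈ 182.6241 billion.
After the change m₂ = 1 / (0.246 + 0.05) ≈ 3.378378, so M₂ = 3.378378 × 51.5 ≈ 173.9865 billion.
ΔM = M₂ − M₁ = 173.9865 − 182.6241 = -8.6376 billion.

-8.638 billion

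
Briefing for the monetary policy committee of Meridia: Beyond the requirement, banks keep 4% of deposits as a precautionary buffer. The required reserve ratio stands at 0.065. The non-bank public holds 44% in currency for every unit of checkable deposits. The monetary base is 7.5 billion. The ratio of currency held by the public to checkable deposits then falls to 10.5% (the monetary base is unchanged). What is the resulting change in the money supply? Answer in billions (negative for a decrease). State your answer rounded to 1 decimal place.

Initially m₁ = (1 + 0.44) / (0.065 + 0.04 + 0.44) ≈ 2.6422, so M₁ = 2.6422 × 7.5 = 19.8165 billion.
After the change m₂ = (1 + 0.105) / (0.065 + 0.04 + 0.105) ≈ 5.2619, so M₂ = 5.2619 × 7.5 ≈ 39.4642 billion.
ΔM = M₂ − M₁ = 39.4642 − 19.8165 = 19.6477 billion.

19.6 billion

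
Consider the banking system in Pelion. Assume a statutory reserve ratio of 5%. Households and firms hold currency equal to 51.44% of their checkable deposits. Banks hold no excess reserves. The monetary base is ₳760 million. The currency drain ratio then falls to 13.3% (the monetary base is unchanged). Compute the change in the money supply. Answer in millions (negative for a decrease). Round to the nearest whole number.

₳2666 million

Initially m₁ = (1 + 0.5144) / (0.05 + 0.5144) ≈ 2.6832, so M₁ = 2.6832 × 760 = 2039.232 million.
After the change m₂ = (1 + 0.133) / (0.05 + 0.133) ≈ 6.1913, so M₂ = 6.1913 × 760 = 4705.388 million.
ΔM = M₂ − M₁ = 4705.388 − 2039.232 = 2666.156 million.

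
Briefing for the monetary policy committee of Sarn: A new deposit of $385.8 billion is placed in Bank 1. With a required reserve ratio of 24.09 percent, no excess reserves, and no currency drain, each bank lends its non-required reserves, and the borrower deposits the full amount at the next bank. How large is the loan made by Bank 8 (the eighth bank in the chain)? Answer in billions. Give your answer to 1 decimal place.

$42.5 billion

Each bank lends a fraction (1 − rr) = 0.7591 of the deposit it receives, so Bank 8 receives 385.8·0.7591^7 and lends 385.8·0.7591^8 ≈ 42.5358 billion.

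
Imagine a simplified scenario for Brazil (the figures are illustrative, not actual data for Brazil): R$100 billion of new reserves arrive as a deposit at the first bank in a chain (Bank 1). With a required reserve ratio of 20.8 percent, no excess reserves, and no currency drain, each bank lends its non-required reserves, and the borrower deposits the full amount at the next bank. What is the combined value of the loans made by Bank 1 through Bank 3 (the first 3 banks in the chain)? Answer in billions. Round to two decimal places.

R$191.61 billion

Bank i lends (1 − rr)^i of the original deposit: Bank 1 lends 100·0.7920 = 79.2000, Bank 2 lends 100·0.7920² = 62.7264, and so on.
Summing a geometric series: total = 100·[0.7920·(1 − 0.7920^3) / (1 − 0.7920)] ≈ 191.6057 billion.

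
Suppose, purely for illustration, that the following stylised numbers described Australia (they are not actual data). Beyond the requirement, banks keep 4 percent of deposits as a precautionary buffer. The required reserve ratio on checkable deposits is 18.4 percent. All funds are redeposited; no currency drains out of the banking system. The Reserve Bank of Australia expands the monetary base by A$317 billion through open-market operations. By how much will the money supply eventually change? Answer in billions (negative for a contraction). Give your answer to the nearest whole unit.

The money multiplier is m = 1 / (rr + e) = 1 / (0.184 + 0.04) ≈ 4.4643.
The purchase adds 317 billion of base, so ΔM = m × ΔMB = 4.4643 × (+317) = 1415.1831 billion.

A$1415 billion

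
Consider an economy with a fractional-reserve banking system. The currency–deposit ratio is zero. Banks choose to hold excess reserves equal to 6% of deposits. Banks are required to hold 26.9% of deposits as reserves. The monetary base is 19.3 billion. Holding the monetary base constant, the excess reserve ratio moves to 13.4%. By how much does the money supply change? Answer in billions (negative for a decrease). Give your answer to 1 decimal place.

Initially m₁ = 1 / (0.269 + 0.06) ≈ 3.0395, so M₁ = 3.0395 × 19.3 ≈ 58.6623 billion.
After the change m₂ = 1 / (0.269 + 0.134) ≈ 2.4814, so M₂ = 2.4814 × 19.3 ≈ 47.891 billion.
ΔM = M₂ − M₁ = 47.891 − 58.6623 = -10.7713 billion.

-10.8 billion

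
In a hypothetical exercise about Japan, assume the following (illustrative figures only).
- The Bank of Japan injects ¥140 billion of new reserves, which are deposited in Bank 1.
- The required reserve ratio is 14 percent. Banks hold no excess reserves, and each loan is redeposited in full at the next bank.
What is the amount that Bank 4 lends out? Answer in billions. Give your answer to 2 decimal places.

¥76.58 billion

Each bank lends a fraction (1 − rr) = 0.8600 of the deposit it receives, so Bank 4 receives 140·0.8600^3 and lends 140·0.8600^4 ≈ 76.5811 billion.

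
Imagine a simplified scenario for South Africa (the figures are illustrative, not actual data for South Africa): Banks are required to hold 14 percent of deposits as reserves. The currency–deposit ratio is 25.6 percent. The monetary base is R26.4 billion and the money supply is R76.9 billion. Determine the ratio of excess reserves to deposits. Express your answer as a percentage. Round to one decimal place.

3.5%

Using m = M/MB = 76.9/26.4 ≈ 2.912879. Since m = (1 + c)/(c + rr + e), the denominator satisfies c + rr + e = (1 + c)/m = (1 + 0.256) / 2.912879 ≈ 0.431189.
With c = 0.256 and rr = 0.14, the ratio of excess reserves to deposits is 0.431189 − 0.256 − 0.14 = 0.035189.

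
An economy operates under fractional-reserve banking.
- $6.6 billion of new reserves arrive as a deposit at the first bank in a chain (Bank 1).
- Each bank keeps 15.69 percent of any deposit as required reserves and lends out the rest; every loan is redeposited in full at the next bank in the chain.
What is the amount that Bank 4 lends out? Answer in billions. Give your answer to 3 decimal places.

$3.335 billion

Each bank lends a fraction (1 − rr) = 0.8431 of the deposit it receives, so Bank 4 receives 6.6·0.8431^3 and lends 6.6·0.8431^4 ≈ 3.3347 billion.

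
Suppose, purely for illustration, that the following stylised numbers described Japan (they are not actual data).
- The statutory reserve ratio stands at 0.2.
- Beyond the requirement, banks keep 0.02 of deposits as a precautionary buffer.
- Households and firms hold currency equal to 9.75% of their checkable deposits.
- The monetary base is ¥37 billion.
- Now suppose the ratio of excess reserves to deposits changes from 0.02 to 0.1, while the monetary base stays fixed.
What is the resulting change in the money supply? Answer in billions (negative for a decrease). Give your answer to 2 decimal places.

-25.74 billion

Initially m₁ = (1 + 0.0975) / (0.2 + 0.02 + 0.0975) ≈ 3.45669, so M₁ = 3.45669 × 37 ≈ 127.8975 billion.
After the change m₂ = (1 + 0.0975) / (0.2 + 0.1 + 0.0975) ≈ 2.76101, so M₂ = 2.76101 × 37 ≈ 102.1574 billion.
ΔM = M₂ − M₁ = 102.1574 − 127.8975 = -25.7401 billion.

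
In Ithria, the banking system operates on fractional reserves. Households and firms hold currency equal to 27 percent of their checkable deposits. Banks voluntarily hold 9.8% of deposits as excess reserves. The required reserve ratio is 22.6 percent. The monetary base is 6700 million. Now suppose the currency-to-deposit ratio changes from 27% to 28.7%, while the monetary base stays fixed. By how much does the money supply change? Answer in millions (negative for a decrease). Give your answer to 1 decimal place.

-212.1 million

Initially m₁ = (1 + 0.27) / (0.226 + 0.098 + 0.27) ≈ 2.138047, so M₁ = 2.138047 × 6700 = 14324.9149 million.
After the change m₂ = (1 + 0.287) / (0.226 + 0.098 + 0.287) ≈ 2.106383, so M₂ = 2.106383 × 6700 = 14112.7661 million.
ΔM = M₂ − M₁ = 14112.7661 − 14324.9149 = -212.1488 million.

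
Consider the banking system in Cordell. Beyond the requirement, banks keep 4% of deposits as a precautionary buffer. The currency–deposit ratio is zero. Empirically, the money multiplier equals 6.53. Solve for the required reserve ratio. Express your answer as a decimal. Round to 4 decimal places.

0.1131

Using m = 6.53. Since m = (1 + c)/(c + rr + e), the denominator satisfies c + rr + e = (1 + c)/m = (1 + 0) / 6.53 ≈ 0.153139.
With c = 0 and e = 0.04, the required reserve ratio is 0.153139 − 0 − 0.04 = 0.113139.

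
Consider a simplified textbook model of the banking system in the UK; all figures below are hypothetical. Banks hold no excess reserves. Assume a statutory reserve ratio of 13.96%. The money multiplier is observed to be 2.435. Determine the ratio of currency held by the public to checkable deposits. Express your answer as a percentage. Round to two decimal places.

46.00%

Using m = 2.435. From m = (1 + c)/(c + rr + e), rearranging gives 1 + c = m·(c + rr + e), so c·(1 − m) = m·(rr + e) − 1.
Hence c = [m·(rr + e) − 1]/(1 − m) = [2.435 × (0.1396 + 0) − 1] / (1 − 2.435) ≈ 0.459982.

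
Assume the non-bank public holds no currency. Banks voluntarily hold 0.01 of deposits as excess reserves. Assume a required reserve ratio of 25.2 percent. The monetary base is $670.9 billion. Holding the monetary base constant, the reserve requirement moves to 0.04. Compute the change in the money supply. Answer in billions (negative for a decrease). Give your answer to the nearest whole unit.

$10857 billion

Initially m₁ = 1 / (0.252 + 0.01) ≈ 3.8168, so M₁ = 3.8168 × 670.9 ≈ 2560.6911 billion.
After the change m₂ = 1 / (0.04 + 0.01) = 20, so M₂ = 20 × 670.9 = 13418 billion.
ΔM = M₂ − M₁ = 13418 − 2560.6911 = 10857.3089 billion.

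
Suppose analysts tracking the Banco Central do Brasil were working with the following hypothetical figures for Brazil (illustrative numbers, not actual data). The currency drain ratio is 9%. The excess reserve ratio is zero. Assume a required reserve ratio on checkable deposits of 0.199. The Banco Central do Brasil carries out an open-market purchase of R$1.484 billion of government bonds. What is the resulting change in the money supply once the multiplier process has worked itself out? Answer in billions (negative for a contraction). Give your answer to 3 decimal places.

R$5.597 billion

The money multiplier is m = (1 + c) / (rr + c) = (1 + 0.09) / (0.199 + 0.09) ≈ 3.77163.
The purchase adds 1.484 billion of base, so ΔM = m × ΔMB = 3.77163 × (+1.484) ≈ 5.5971 billion.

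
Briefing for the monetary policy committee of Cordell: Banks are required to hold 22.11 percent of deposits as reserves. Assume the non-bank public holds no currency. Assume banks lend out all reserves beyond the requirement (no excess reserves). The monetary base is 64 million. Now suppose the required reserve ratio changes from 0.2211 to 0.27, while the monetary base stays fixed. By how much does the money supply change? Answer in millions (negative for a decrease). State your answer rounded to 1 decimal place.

-52.4 million

Initially m₁ = 1 / (0.2211) ≈ 4.5228, so M₁ = 4.5228 × 64 = 289.4592 million.
After the change m₂ = 1 / (0.27) ≈ 3.7037, so M₂ = 3.7037 × 64 = 237.0368 million.
ΔM = M₂ − M₁ = 237.0368 − 289.4592 = -52.4224 million.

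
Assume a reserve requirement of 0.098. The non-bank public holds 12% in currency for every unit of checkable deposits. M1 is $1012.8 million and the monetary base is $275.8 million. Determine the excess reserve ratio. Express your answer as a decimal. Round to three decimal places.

0.087

Using m = M/MB = 1012.8/275.8 ≈ 3.672226. Since m = (1 + c)/(c + rr + e), the denominator satisfies c + rr + e = (1 + c)/m = (1 + 0.12) / 3.672226 ≈ 0.304992.
With c = 0.12 and rr = 0.098, the excess reserve ratio is 0.304992 − 0.12 − 0.098 = 0.086992.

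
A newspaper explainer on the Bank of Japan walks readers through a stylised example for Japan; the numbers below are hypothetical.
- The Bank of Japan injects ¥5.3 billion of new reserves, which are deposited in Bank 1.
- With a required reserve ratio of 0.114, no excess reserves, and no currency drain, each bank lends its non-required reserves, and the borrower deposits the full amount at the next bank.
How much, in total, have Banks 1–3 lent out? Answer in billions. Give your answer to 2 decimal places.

¥12.54 billion

Bank i lends (1 − rr)^i of the original deposit: Bank 1 lends 5.3·0.8860 = 4.6958, Bank 2 lends 5.3·0.8860² ≈ 4.1605, and so on.
Summing a geometric series: total = 5.3·[0.8860·(1 − 0.8860^3) / (1 − 0.8860)] ≈ 12.5425 billion.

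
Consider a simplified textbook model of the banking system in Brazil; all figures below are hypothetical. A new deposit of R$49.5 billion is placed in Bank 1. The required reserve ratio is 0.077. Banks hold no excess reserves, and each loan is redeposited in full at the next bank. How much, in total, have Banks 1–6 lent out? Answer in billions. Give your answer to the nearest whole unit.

R$226 billion

Bank i lends (1 − rr)^i of the original deposit: Bank 1 lends 49.5·0.9230 = 45.6885, Bank 2 lends 49.5·0.9230² ≈ 42.1705, and so on.
Summing a geometric series: total = 49.5·[0.9230·(1 − 0.9230^6) / (1 − 0.9230)] ≈ 226.4752 billion.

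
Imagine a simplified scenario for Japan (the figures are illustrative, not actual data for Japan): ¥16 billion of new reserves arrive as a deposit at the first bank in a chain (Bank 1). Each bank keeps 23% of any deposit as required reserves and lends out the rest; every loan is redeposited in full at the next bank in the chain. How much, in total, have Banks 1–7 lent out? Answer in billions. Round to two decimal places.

Bank i lends (1 − rr)^i of the original deposit: Bank 1 lends 16·0.7700 = 12.3200, Bank 2 lends 16·0.7700² = 9.4864, and so on.
Summing a geometric series: total = 16·[0.7700·(1 − 0.7700^7) / (1 − 0.7700)] ≈ 44.9688 billion.

¥44.97 billion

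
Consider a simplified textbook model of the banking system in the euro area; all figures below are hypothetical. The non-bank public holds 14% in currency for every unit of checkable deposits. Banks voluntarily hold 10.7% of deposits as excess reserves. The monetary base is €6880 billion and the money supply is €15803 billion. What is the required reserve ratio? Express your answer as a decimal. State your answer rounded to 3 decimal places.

0.249

Using m = M/MB = 15803/6880 ≈ 2.296948. Since m = (1 + c)/(c + rr + e), the denominator satisfies c + rr + e = (1 + c)/m = (1 + 0.14) / 2.296948 ≈ 0.496311.
With c = 0.14 and e = 0.107, the required reserve ratio is 0.496311 − 0.14 − 0.107 = 0.249311.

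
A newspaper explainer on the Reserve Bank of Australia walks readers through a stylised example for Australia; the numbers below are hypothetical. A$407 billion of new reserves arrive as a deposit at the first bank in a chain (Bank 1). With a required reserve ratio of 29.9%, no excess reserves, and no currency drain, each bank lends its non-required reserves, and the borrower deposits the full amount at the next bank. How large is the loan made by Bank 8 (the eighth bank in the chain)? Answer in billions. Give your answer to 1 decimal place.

A$23.7 billion

Each bank lends a fraction (1 − rr) = 0.7010 of the deposit it receives, so Bank 8 receives 407·0.7010^7 and lends 407·0.7010^8 ≈ 23.7322 billion.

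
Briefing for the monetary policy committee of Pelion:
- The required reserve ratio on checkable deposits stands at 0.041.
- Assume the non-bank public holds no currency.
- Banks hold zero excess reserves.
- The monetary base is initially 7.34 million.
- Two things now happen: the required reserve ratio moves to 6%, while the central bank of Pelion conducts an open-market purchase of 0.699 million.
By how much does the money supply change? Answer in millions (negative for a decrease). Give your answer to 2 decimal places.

-45.04 million

Before: m₁ = 1 / (0.041) ≈ 24.3902, MB₁ = 7.34, so M₁ = 24.3902 × 7.34 ≈ 179.0241 million.
After: m₂ = 1 / (0.06) ≈ 16.6667, MB₂ = 7.34 + 0.699 = 8.039, so M₂ = 16.6667 × 8.039 ≈ 133.9836 million.
ΔM = M₂ − M₁ = 133.9836 − 179.0241 = -45.0405 million.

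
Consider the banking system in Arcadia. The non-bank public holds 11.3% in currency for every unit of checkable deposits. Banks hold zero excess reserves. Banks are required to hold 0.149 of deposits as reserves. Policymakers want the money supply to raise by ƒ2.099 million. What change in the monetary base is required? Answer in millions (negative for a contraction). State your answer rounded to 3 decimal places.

The money multiplier is m = (1 + c) / (rr + c) = (1 + 0.113) / (0.149 + 0.113) ≈ 4.24809.
ΔMB = ΔM / m = (+2.099) / 4.24809 ≈ 0.4941 million.

ƒ0.494 million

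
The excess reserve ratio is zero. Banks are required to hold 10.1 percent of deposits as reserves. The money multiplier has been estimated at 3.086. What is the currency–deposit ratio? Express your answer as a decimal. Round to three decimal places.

Using m = 3.086. From m = (1 + c)/(c + rr + e), rearranging gives 1 + c = m·(c + rr + e), so c·(1 − m) = m·(rr + e) − 1.
Hence c = [m·(rr + e) − 1]/(1 − m) = [3.086 × (0.101 + 0) − 1] / (1 − 3.086) ≈ 0.329968.

0.330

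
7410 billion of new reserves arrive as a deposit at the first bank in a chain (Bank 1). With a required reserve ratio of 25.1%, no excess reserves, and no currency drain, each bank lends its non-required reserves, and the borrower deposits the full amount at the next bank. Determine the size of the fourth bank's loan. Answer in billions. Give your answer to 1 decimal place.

Each bank lends a fraction (1 − rr) = 0.7490 of the deposit it receives, so Bank 4 receives 7410·0.7490^3 and lends 7410·0.7490^4 ≈ 2332.0909 billion.

2332.1 billion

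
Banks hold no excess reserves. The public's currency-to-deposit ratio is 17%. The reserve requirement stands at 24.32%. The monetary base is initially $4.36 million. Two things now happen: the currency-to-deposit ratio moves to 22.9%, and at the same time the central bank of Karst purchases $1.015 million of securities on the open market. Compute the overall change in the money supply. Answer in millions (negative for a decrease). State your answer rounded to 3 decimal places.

Before: m₁ = (1 + 0.17) / (0.2432 + 0.17) ≈ 2.83156, MB₁ = 4.36, so M₁ = 2.83156 × 4.36 ≈ 12.3456 million.
After: m₂ = (1 + 0.229) / (0.2432 + 0.229) ≈ 2.60271, MB₂ = 4.36 + 1.015 = 5.375, so M₂ = 2.60271 × 5.375 ≈ 13.9896 million.
ΔM = M₂ − M₁ = 13.9896 − 12.3456 = 1.644 million.

$1.644 million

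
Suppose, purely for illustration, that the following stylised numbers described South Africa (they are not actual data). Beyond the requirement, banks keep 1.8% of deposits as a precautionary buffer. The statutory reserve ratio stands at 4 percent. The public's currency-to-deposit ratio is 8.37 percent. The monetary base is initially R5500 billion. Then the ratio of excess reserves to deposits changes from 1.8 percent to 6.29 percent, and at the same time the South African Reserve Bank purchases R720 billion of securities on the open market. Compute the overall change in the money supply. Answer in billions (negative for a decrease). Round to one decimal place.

Before: m₁ = (1 + 0.0837) / (0.04 + 0.018 + 0.0837) ≈ 7.647848, MB₁ = 5500, so M₁ = 7.647848 × 5500 = 42063.164 billion.
After: m₂ = (1 + 0.0837) / (0.04 + 0.0629 + 0.0837) ≈ 5.807610, MB₂ = 5500 + 720 = 6220, so M₂ = 5.807610 × 6220 = 36123.3342 billion.
ΔM = M₂ − M₁ = 36123.3342 − 42063.164 = -5939.8298 billion.

-5939.8 billion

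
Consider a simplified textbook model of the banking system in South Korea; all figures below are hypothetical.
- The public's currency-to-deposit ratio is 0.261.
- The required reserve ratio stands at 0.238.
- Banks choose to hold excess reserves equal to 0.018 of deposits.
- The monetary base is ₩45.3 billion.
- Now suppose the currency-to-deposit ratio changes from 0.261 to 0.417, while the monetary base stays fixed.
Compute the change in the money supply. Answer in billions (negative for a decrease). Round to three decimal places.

Initially m₁ = (1 + 0.261) / (0.238 + 0.018 + 0.261) ≈ 2.439072, so M₁ = 2.439072 × 45.3 ≈ 110.49 billion.
After the change m₂ = (1 + 0.417) / (0.238 + 0.018 + 0.417) ≈ 2.105498, so M₂ = 2.105498 × 45.3 ≈ 95.3791 billion.
ΔM = M₂ − M₁ = 95.3791 − 110.49 = -15.1109 billion.

-15.111 billion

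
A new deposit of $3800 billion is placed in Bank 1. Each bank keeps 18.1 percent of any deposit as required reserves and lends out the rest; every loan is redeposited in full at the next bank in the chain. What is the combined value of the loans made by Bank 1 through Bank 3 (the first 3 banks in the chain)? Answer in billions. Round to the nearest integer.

Bank i lends (1 − rr)^i of the original deposit: Bank 1 lends 3800·0.8190 = 3112.2000, Bank 2 lends 3800·0.8190² = 2548.8918, and so on.
Summing a geometric series: total = 3800·[0.8190·(1 − 0.8190^3) / (1 − 0.8190)] ≈ 7748.6342 billion.

$7749 billion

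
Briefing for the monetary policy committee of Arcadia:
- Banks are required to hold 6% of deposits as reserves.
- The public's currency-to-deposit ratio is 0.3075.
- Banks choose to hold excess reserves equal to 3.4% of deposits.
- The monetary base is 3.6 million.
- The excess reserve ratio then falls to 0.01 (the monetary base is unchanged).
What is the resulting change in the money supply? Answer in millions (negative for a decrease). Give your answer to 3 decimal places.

0.745 million

Initially m₁ = (1 + 0.3075) / (0.06 + 0.034 + 0.3075) ≈ 3.25654, so M₁ = 3.25654 × 3.6 ≈ 11.7235 million.
After the change m₂ = (1 + 0.3075) / (0.06 + 0.01 + 0.3075) ≈ 3.46358, so M₂ = 3.46358 × 3.6 ≈ 12.4689 million.
ΔM = M₂ − M₁ = 12.4689 − 11.7235 = 0.7454 million.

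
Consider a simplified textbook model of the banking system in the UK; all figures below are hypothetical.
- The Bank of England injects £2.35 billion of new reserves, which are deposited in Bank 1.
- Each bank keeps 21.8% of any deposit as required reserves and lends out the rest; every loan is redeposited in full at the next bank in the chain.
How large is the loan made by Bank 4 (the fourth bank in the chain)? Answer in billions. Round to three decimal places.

Each bank lends a fraction (1 − rr) = 0.7820 of the deposit it receives, so Bank 4 receives 2.35·0.7820^3 and lends 2.35·0.7820^4 ≈ 0.8788 billion.

£0.879 billion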